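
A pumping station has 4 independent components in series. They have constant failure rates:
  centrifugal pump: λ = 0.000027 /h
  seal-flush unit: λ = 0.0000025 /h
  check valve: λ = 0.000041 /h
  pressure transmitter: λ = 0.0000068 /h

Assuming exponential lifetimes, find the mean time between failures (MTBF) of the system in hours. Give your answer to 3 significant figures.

Series of exponential components: λ_sys = Σ λ_i
λ_sys = 0.000027 + 0.0000025 + 0.000041 + 0.0000068 = 7.7300e-05 /h
MTBF = 1 / λ_sys = 12900 h

12900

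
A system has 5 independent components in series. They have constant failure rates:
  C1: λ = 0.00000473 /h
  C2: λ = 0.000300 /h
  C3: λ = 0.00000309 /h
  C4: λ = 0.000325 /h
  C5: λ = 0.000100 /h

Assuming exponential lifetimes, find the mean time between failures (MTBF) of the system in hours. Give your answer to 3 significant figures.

Series of exponential components: λ_sys = Σ λ_i
λ_sys = 0.00000473 + 0.000300 + 0.00000309 + 0.000325 + 0.000100 = 7.3282e-04 /h
MTBF = 1 / λ_sys = 1360 h

1360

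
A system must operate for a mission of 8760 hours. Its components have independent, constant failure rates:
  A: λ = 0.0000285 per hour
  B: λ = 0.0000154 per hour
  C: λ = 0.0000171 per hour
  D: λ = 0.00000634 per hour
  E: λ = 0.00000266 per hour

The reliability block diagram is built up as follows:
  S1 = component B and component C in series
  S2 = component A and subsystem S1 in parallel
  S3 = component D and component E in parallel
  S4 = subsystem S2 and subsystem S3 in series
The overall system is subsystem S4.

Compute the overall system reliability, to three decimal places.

R(A) = exp(−0.0000285 × 8760) = 0.77907
R(B) = exp(−0.0000154 × 8760) = 0.87380
R(C) = exp(−0.0000171 × 8760) = 0.86088
R(D) = exp(−0.00000634 × 8760) = 0.94598
R(E) = exp(−0.00000266 × 8760) = 0.97697
Series (B and C): 0.87380 × 0.86088 = 0.75224
Parallel (A and [0.75224]): 1 − (1 − 0.77907)(1 − 0.75224) = 0.94526
Parallel (D and E): 1 − (1 − 0.94598)(1 − 0.97697) = 0.99876
Series ([0.94526] and [0.99876]): 0.94526 × 0.99876 = 0.944

0.944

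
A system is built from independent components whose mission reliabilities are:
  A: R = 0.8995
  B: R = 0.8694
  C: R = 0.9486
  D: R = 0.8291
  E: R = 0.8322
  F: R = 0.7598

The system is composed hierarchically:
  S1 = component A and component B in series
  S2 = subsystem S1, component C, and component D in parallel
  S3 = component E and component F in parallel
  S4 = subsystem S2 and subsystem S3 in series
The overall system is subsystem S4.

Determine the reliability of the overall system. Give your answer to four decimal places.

Series (A and B): 0.899500 × 0.869400 = 0.782025
Parallel ([0.782025], C, and D): 1 − (1 − 0.782025)(1 − 0.948600)(1 − 0.829100) = 0.998085
Parallel (E and F): 1 − (1 − 0.832200)(1 − 0.759800) = 0.959694
Series ([0.998085] and [0.959694]): 0.998085 × 0.959694 = 0.9579

0.9579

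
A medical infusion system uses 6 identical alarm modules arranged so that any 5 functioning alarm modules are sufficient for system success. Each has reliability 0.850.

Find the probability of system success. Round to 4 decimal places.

0.7765

R = Σ_{i=5}^{6} C(6,i) p^i (1−p)^{6−i} with p = 0.850
C(6,5)·0.850^5·0.150^1 = 0.399335
C(6,6)·0.850^6·0.150^0 = 0.377150
Sum = 0.7765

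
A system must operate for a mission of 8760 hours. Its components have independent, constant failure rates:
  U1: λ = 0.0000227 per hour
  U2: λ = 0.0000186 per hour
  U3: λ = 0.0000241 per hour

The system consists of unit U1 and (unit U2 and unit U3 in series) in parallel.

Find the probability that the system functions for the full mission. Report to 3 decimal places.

0.944

R(U1) = exp(−0.0000227 × 8760) = 0.81967
R(U2) = exp(−0.0000186 × 8760) = 0.84965
R(U3) = exp(−0.0000241 × 8760) = 0.80968
Series (U2 and U3): 0.84965 × 0.80968 = 0.68794
Parallel (U1 and [0.68794]): 1 − (1 − 0.81967)(1 − 0.68794) = 0.944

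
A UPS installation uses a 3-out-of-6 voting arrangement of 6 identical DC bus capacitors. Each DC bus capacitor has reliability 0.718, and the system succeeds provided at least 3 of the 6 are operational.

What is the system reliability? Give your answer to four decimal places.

0.9429

R = Σ_{i=3}^{6} C(6,i) p^i (1−p)^{6−i} with p = 0.718
C(6,3)·0.718^3·0.282^3 = 0.166016
C(6,4)·0.718^4·0.282^2 = 0.317020
C(6,5)·0.718^5·0.282^1 = 0.322866
C(6,6)·0.718^6·0.282^0 = 0.137008
Sum = 0.9429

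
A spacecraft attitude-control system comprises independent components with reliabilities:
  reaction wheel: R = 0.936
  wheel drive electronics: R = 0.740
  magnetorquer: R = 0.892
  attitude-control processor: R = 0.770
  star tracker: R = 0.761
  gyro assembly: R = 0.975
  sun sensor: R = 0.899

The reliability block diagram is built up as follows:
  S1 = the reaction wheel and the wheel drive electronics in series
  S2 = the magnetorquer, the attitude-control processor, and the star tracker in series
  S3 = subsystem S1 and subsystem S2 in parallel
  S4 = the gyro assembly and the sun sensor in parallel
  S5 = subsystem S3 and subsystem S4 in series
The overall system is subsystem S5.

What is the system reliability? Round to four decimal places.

Series (reaction wheel and wheel drive electronics): 0.936000 × 0.740000 = 0.692640
Series (magnetorquer, attitude-control processor, and star tracker): 0.892000 × 0.770000 × 0.761000 = 0.522685
Parallel ([0.692640] and [0.522685]): 1 − (1 − 0.692640)(1 − 0.522685) = 0.853292
Parallel (gyro assembly and sun sensor): 1 − (1 − 0.975000)(1 − 0.899000) = 0.997475
Series ([0.853292] and [0.997475]): 0.853292 × 0.997475 = 0.8511

0.8511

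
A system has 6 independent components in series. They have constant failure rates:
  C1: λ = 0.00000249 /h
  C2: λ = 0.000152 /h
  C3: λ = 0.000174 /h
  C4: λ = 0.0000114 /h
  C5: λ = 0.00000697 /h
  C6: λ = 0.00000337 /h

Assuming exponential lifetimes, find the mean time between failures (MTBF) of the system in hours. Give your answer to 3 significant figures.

Series of exponential components: λ_sys = Σ λ_i
λ_sys = 0.00000249 + 0.000152 + 0.000174 + 0.0000114 + 0.00000697 + 0.00000337 = 3.5023e-04 /h
MTBF = 1 / λ_sys = 2860 h

2860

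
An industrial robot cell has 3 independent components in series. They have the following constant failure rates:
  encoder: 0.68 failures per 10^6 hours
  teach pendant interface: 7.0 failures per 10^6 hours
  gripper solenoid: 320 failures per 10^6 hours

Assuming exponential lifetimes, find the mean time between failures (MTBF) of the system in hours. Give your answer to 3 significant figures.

3050

Series of exponential components: λ_sys = Σ λ_i
λ_sys = 0.00000068 + 0.0000070 + 0.00032 = 3.2768e-04 /h
MTBF = 1 / λ_sys = 3050 h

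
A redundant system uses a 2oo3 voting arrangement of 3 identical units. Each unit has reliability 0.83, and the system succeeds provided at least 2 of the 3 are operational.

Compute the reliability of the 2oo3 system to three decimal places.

0.923

R = Σ_{i=2}^{3} C(3,i) p^i (1−p)^{3−i} with p = 0.83
C(3,2)·0.83^2·0.17^1 = 0.35134
C(3,3)·0.83^3·0.17^0 = 0.57179
Sum = 0.923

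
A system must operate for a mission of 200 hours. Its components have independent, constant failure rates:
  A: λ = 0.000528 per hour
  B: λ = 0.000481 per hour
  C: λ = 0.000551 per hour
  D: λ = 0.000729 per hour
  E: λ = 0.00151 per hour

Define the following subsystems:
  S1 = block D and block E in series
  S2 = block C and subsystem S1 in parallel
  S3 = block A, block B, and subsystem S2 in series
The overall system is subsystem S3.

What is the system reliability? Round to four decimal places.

0.7865

R(A) = exp(−0.000528 × 200) = 0.899784
R(B) = exp(−0.000481 × 200) = 0.908282
R(C) = exp(−0.000551 × 200) = 0.895655
R(D) = exp(−0.000729 × 200) = 0.864331
R(E) = exp(−0.00151 × 200) = 0.739338
Series (D and E): 0.864331 × 0.739338 = 0.639033
Parallel (C and [0.639033]): 1 − (1 − 0.895655)(1 − 0.639033) = 0.962335
Series (A, B, and [0.962335]): 0.899784 × 0.908282 × 0.962335 = 0.7865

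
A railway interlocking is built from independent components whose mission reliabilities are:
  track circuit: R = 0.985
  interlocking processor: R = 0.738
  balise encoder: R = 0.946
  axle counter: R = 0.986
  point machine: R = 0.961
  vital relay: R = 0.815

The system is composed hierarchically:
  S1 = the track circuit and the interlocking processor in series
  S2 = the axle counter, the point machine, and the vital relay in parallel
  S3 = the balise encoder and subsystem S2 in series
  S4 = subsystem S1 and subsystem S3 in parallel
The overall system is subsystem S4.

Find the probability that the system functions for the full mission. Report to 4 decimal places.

0.9852

Series (track circuit and interlocking processor): 0.985000 × 0.738000 = 0.726930
Parallel (axle counter, point machine, and vital relay): 1 − (1 − 0.986000)(1 − 0.961000)(1 − 0.815000) = 0.999899
Series (balise encoder and [0.999899]): 0.946000 × 0.999899 = 0.945904
Parallel ([0.726930] and [0.945904]): 1 − (1 − 0.726930)(1 − 0.945904) = 0.9852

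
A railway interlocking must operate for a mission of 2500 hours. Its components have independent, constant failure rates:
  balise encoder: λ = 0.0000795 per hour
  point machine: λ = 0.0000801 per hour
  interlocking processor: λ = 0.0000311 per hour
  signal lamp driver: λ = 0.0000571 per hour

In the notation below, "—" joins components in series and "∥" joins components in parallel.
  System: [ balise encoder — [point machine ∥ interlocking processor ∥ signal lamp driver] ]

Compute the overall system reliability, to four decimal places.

0.8183

R(balise encoder) = exp(−0.0000795 × 2500) = 0.819755
R(point machine) = exp(−0.0000801 × 2500) = 0.818526
R(interlocking processor) = exp(−0.0000311 × 2500) = 0.925196
R(signal lamp driver) = exp(−0.0000571 × 2500) = 0.866971
Parallel (point machine, interlocking processor, and signal lamp driver): 1 − (1 − 0.818526)(1 − 0.925196)(1 − 0.866971) = 0.998194
Series (balise encoder and [0.998194]): 0.819755 × 0.998194 = 0.8183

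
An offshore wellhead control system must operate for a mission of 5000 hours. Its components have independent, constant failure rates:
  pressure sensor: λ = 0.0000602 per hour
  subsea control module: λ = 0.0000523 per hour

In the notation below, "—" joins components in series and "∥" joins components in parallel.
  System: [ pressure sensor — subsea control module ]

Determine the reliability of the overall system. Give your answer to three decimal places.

0.570

R(pressure sensor) = exp(−0.0000602 × 5000) = 0.74008
R(subsea control module) = exp(−0.0000523 × 5000) = 0.76990
Series (pressure sensor and subsea control module): 0.74008 × 0.76990 = 0.570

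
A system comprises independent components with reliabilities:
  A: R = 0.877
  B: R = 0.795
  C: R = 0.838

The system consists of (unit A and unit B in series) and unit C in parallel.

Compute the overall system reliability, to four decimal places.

Series (A and B): 0.877000 × 0.795000 = 0.697215
Parallel ([0.697215] and C): 1 − (1 − 0.697215)(1 − 0.838000) = 0.9509

0.9509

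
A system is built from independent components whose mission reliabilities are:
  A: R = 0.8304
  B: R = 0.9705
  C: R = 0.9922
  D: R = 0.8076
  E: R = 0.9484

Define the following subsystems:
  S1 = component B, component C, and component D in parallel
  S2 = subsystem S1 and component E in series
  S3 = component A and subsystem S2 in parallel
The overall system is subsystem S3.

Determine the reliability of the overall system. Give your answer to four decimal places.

0.9912

Parallel (B, C, and D): 1 − (1 − 0.970500)(1 − 0.992200)(1 − 0.807600) = 0.999956
Series ([0.999956] and E): 0.999956 × 0.948400 = 0.948358
Parallel (A and [0.948358]): 1 − (1 − 0.830400)(1 − 0.948358) = 0.9912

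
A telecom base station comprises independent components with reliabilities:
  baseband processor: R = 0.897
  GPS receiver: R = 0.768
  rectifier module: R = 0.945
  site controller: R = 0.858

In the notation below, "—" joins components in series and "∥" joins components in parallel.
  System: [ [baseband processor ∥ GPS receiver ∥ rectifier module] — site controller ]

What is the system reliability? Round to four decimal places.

0.8569

Parallel (baseband processor, GPS receiver, and rectifier module): 1 − (1 − 0.897000)(1 − 0.768000)(1 − 0.945000) = 0.998686
Series ([0.998686] and site controller): 0.998686 × 0.858000 = 0.8569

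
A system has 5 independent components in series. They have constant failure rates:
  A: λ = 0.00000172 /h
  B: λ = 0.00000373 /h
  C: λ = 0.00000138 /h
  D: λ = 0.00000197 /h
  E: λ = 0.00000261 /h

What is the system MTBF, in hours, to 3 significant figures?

87600

Series of exponential components: λ_sys = Σ λ_i
λ_sys = 0.00000172 + 0.00000373 + 0.00000138 + 0.00000197 + 0.00000261 = 1.1410e-05 /h
MTBF = 1 / λ_sys = 87600 h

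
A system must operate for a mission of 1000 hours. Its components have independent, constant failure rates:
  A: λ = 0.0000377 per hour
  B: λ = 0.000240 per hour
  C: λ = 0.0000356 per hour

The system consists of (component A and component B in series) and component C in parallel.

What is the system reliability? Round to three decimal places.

0.992

R(A) = exp(−0.0000377 × 1000) = 0.96300
R(B) = exp(−0.000240 × 1000) = 0.78663
R(C) = exp(−0.0000356 × 1000) = 0.96503
Series (A and B): 0.96300 × 0.78663 = 0.75752
Parallel ([0.75752] and C): 1 − (1 − 0.75752)(1 − 0.96503) = 0.992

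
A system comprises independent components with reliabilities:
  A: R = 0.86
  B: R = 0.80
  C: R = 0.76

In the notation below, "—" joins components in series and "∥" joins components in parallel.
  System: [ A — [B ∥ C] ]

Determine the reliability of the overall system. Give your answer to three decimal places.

Parallel (B and C): 1 − (1 − 0.80000)(1 − 0.76000) = 0.95200
Series (A and [0.95200]): 0.86000 × 0.95200 = 0.819

0.819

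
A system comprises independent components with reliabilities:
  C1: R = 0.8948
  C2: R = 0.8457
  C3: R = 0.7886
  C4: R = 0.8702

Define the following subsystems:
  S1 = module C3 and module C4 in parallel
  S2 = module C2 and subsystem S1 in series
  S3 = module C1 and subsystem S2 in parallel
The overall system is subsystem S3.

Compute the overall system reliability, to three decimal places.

0.981

Parallel (C3 and C4): 1 − (1 − 0.78860)(1 − 0.87020) = 0.97256
Series (C2 and [0.97256]): 0.84570 × 0.97256 = 0.82249
Parallel (C1 and [0.82249]): 1 − (1 − 0.89480)(1 − 0.82249) = 0.981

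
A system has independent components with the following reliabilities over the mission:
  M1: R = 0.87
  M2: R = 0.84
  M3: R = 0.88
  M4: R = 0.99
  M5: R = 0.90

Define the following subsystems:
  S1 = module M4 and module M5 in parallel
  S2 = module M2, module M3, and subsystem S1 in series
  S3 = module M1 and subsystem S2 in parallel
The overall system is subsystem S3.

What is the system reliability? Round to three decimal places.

Parallel (M4 and M5): 1 − (1 − 0.99000)(1 − 0.90000) = 0.99900
Series (M2, M3, and [0.99900]): 0.84000 × 0.88000 × 0.99900 = 0.73846
Parallel (M1 and [0.73846]): 1 − (1 − 0.87000)(1 − 0.73846) = 0.966

0.966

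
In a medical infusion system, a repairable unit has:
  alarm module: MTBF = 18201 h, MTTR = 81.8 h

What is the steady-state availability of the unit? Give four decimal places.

A(alarm module) = MTBF/(MTBF+MTTR) = 18201/(18201+81.8) = 0.9955

0.9955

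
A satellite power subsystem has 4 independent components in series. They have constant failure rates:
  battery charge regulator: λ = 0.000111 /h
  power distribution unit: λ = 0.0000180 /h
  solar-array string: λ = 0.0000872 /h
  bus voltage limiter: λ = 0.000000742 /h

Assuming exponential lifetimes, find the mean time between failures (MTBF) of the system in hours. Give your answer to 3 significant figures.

4610

Series of exponential components: λ_sys = Σ λ_i
λ_sys = 0.000111 + 0.0000180 + 0.0000872 + 0.000000742 = 2.1694e-04 /h
MTBF = 1 / λ_sys = 4610 h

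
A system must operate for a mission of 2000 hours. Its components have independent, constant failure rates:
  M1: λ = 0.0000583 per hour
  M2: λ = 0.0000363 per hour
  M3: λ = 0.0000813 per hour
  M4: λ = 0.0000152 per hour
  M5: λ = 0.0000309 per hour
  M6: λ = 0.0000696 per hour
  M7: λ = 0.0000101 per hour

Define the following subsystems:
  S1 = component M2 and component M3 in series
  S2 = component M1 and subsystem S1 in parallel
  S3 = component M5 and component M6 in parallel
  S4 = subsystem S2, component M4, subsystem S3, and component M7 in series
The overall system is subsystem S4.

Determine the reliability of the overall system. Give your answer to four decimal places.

R(M1) = exp(−0.0000583 × 2000) = 0.889941
R(M2) = exp(−0.0000363 × 2000) = 0.929973
R(M3) = exp(−0.0000813 × 2000) = 0.849931
R(M4) = exp(−0.0000152 × 2000) = 0.970057
R(M5) = exp(−0.0000309 × 2000) = 0.940071
R(M6) = exp(−0.0000696 × 2000) = 0.870054
R(M7) = exp(−0.0000101 × 2000) = 0.980003
Series (M2 and M3): 0.929973 × 0.849931 = 0.790413
Parallel (M1 and [0.790413]): 1 − (1 − 0.889941)(1 − 0.790413) = 0.976933
Parallel (M5 and M6): 1 − (1 − 0.940071)(1 − 0.870054) = 0.992212
Series ([0.976933], M4, [0.992212], and M7): 0.976933 × 0.970057 × 0.992212 × 0.980003 = 0.9215

0.9215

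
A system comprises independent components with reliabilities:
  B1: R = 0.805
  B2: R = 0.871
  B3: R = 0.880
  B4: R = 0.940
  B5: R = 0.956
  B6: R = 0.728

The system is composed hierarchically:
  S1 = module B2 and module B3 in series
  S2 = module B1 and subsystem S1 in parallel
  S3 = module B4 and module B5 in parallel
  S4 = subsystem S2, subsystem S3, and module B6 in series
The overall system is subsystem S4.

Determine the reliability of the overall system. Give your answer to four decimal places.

Series (B2 and B3): 0.871000 × 0.880000 = 0.766480
Parallel (B1 and [0.766480]): 1 − (1 − 0.805000)(1 − 0.766480) = 0.954464
Parallel (B4 and B5): 1 − (1 − 0.940000)(1 − 0.956000) = 0.997360
Series ([0.954464], [0.997360], and B6): 0.954464 × 0.997360 × 0.728000 = 0.6930

0.6930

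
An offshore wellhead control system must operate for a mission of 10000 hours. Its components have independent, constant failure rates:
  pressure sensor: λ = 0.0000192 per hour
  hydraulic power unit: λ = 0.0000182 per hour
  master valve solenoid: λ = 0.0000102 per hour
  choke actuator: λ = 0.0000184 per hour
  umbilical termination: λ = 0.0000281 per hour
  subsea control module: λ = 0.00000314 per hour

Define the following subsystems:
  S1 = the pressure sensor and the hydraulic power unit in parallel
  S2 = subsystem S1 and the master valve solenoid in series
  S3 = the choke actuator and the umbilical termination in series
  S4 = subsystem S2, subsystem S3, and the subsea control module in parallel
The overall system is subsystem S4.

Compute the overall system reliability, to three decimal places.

0.999

R(pressure sensor) = exp(−0.0000192 × 10000) = 0.82531
R(hydraulic power unit) = exp(−0.0000182 × 10000) = 0.83360
R(master valve solenoid) = exp(−0.0000102 × 10000) = 0.90303
R(choke actuator) = exp(−0.0000184 × 10000) = 0.83194
R(umbilical termination) = exp(−0.0000281 × 10000) = 0.75503
R(subsea control module) = exp(−0.00000314 × 10000) = 0.96909
Parallel (pressure sensor and hydraulic power unit): 1 − (1 − 0.82531)(1 − 0.83360) = 0.97093
Series ([0.97093] and master valve solenoid): 0.97093 × 0.90303 = 0.87678
Series (choke actuator and umbilical termination): 0.83194 × 0.75503 = 0.62814
Parallel ([0.87678], [0.62814], and subsea control module): 1 − (1 − 0.87678)(1 − 0.62814)(1 − 0.96909) = 0.999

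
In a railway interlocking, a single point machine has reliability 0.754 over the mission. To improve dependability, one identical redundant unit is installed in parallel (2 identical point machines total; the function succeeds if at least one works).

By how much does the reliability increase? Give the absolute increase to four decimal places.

R_before = 0.754
R_after = 1 − (1 − 0.754)^2 = 0.9395
ΔR = 0.9395 − 0.754 = 0.1855

0.1855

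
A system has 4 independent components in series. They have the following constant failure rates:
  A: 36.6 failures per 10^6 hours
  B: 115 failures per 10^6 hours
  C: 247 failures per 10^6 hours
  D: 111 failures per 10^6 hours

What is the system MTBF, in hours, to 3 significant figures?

Series of exponential components: λ_sys = Σ λ_i
λ_sys = 0.0000366 + 0.000115 + 0.000247 + 0.000111 = 5.0960e-04 /h
MTBF = 1 / λ_sys = 1960 h

1960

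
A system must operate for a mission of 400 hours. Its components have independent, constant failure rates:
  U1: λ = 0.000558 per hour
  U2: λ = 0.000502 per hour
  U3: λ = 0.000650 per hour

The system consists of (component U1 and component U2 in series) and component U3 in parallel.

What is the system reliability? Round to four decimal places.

R(U1) = exp(−0.000558 × 400) = 0.799955
R(U2) = exp(−0.000502 × 400) = 0.818076
R(U3) = exp(−0.000650 × 400) = 0.771052
Series (U1 and U2): 0.799955 × 0.818076 = 0.654424
Parallel ([0.654424] and U3): 1 − (1 − 0.654424)(1 − 0.771052) = 0.9209

0.9209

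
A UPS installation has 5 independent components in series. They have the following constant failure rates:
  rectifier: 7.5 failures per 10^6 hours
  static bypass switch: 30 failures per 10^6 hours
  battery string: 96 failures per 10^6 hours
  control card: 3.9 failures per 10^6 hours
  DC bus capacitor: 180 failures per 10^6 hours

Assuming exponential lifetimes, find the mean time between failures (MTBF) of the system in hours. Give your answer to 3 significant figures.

3150

Series of exponential components: λ_sys = Σ λ_i
λ_sys = 0.0000075 + 0.000030 + 0.000096 + 0.0000039 + 0.00018 = 3.1740e-04 /h
MTBF = 1 / λ_sys = 3150 h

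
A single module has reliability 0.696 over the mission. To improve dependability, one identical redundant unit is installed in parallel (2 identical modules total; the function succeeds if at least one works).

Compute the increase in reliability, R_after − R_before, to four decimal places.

0.2116

R_before = 0.696
R_after = 1 − (1 − 0.696)^2 = 0.9076
ΔR = 0.9076 − 0.696 = 0.2116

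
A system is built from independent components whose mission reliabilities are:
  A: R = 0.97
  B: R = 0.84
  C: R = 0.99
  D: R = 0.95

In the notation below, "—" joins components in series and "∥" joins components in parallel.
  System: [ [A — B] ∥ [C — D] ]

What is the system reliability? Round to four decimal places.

Series (A and B): 0.970000 × 0.840000 = 0.814800
Series (C and D): 0.990000 × 0.950000 = 0.940500
Parallel ([0.814800] and [0.940500]): 1 − (1 − 0.814800)(1 − 0.940500) = 0.9890

0.9890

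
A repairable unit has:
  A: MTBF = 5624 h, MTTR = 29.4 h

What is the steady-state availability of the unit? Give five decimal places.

0.99480

A(A) = MTBF/(MTBF+MTTR) = 5624/(5624+29.4) = 0.99480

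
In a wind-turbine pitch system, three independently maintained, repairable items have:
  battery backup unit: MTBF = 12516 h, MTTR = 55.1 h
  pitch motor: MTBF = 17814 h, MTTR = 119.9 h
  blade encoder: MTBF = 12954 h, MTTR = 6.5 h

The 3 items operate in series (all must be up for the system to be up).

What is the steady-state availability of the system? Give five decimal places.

0.98846

A(battery backup unit) = MTBF/(MTBF+MTTR) = 12516/(12516+55.1) = 0.995617
A(pitch motor) = MTBF/(MTBF+MTTR) = 17814/(17814+119.9) = 0.993314
A(blade encoder) = MTBF/(MTBF+MTTR) = 12954/(12954+6.5) = 0.999498
Series availability: 0.995617 × 0.993314 × 0.999498 = 0.98846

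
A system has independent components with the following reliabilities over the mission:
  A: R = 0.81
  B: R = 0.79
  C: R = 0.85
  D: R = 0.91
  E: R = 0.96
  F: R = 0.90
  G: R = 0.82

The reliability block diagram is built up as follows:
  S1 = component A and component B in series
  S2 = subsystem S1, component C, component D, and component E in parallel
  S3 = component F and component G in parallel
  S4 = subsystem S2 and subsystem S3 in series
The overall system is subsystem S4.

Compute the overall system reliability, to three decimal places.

0.982

Series (A and B): 0.81000 × 0.79000 = 0.63990
Parallel ([0.63990], C, D, and E): 1 − (1 − 0.63990)(1 − 0.85000)(1 − 0.91000)(1 − 0.96000) = 0.99981
Parallel (F and G): 1 − (1 − 0.90000)(1 − 0.82000) = 0.98200
Series ([0.99981] and [0.98200]): 0.99981 × 0.98200 = 0.982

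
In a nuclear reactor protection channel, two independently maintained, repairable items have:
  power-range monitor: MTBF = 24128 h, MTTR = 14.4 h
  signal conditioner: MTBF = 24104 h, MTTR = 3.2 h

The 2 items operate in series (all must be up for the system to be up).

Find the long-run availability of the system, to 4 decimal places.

0.9993

A(power-range monitor) = MTBF/(MTBF+MTTR) = 24128/(24128+14.4) = 0.999404
A(signal conditioner) = MTBF/(MTBF+MTTR) = 24104/(24104+3.2) = 0.999867
Series availability: 0.999404 × 0.999867 = 0.9993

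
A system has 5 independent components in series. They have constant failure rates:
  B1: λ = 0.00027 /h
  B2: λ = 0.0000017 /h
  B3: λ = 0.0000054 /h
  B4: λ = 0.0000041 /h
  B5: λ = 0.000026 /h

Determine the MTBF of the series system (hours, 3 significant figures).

3260

Series of exponential components: λ_sys = Σ λ_i
λ_sys = 0.00027 + 0.0000017 + 0.0000054 + 0.0000041 + 0.000026 = 3.0720e-04 /h
MTBF = 1 / λ_sys = 3260 h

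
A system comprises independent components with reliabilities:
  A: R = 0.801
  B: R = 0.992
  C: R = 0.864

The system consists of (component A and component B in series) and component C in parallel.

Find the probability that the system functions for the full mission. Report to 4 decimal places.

Series (A and B): 0.801000 × 0.992000 = 0.794592
Parallel ([0.794592] and C): 1 − (1 − 0.794592)(1 − 0.864000) = 0.9721

0.9721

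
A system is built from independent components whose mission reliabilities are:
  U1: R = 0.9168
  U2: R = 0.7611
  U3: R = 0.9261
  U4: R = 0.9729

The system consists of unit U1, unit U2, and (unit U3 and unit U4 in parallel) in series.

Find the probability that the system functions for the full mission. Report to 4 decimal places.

0.6964

Parallel (U3 and U4): 1 − (1 − 0.926100)(1 − 0.972900) = 0.997997
Series (U1, U2, and [0.997997]): 0.916800 × 0.761100 × 0.997997 = 0.6964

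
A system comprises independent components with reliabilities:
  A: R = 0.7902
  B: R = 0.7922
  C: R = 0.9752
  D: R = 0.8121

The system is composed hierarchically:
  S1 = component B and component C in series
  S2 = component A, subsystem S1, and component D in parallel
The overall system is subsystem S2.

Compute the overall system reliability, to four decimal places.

Series (B and C): 0.792200 × 0.975200 = 0.772553
Parallel (A, [0.772553], and D): 1 − (1 − 0.790200)(1 − 0.772553)(1 − 0.812100) = 0.9910

0.9910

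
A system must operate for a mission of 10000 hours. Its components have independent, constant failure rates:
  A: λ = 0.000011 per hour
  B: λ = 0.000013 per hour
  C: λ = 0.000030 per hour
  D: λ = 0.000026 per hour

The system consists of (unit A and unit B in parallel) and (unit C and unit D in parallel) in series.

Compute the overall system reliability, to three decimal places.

R(A) = exp(−0.000011 × 10000) = 0.89583
R(B) = exp(−0.000013 × 10000) = 0.87810
R(C) = exp(−0.000030 × 10000) = 0.74082
R(D) = exp(−0.000026 × 10000) = 0.77105
Parallel (A and B): 1 − (1 − 0.89583)(1 − 0.87810) = 0.98730
Parallel (C and D): 1 − (1 − 0.74082)(1 − 0.77105) = 0.94066
Series ([0.98730] and [0.94066]): 0.98730 × 0.94066 = 0.929

0.929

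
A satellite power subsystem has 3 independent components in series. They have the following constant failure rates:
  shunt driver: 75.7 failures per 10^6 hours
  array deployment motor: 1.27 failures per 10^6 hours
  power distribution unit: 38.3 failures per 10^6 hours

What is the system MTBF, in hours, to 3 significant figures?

Series of exponential components: λ_sys = Σ λ_i
λ_sys = 0.0000757 + 0.00000127 + 0.0000383 = 1.1527e-04 /h
MTBF = 1 / λ_sys = 8680 h

8680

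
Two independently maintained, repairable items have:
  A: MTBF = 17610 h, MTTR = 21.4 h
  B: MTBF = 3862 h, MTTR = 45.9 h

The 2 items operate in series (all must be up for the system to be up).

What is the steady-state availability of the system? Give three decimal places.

0.987

A(A) = MTBF/(MTBF+MTTR) = 17610/(17610+21.4) = 0.998786
A(B) = MTBF/(MTBF+MTTR) = 3862/(3862+45.9) = 0.988255
Series availability: 0.998786 × 0.988255 = 0.987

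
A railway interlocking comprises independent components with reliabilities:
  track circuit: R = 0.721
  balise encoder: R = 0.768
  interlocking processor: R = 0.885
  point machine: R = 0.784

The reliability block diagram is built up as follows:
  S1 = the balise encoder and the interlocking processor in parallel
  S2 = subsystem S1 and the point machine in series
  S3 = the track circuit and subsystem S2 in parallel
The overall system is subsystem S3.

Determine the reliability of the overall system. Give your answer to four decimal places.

0.9339

Parallel (balise encoder and interlocking processor): 1 − (1 − 0.768000)(1 − 0.885000) = 0.973320
Series ([0.973320] and point machine): 0.973320 × 0.784000 = 0.763083
Parallel (track circuit and [0.763083]): 1 − (1 − 0.721000)(1 − 0.763083) = 0.9339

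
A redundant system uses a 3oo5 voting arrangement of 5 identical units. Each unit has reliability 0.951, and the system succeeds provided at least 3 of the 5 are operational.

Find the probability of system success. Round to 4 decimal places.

R = Σ_{i=3}^{5} C(5,i) p^i (1−p)^{5−i} with p = 0.951
C(5,3)·0.951^3·0.049^2 = 0.020651
C(5,4)·0.951^4·0.049^1 = 0.200396
C(5,5)·0.951^5·0.049^0 = 0.777862
Sum = 0.9989

0.9989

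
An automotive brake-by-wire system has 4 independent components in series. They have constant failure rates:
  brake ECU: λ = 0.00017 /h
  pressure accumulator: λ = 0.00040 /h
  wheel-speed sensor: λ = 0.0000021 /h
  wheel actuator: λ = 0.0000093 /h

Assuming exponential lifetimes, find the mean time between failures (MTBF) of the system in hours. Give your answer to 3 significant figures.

Series of exponential components: λ_sys = Σ λ_i
λ_sys = 0.00017 + 0.00040 + 0.0000021 + 0.0000093 = 5.8140e-04 /h
MTBF = 1 / λ_sys = 1720 h

1720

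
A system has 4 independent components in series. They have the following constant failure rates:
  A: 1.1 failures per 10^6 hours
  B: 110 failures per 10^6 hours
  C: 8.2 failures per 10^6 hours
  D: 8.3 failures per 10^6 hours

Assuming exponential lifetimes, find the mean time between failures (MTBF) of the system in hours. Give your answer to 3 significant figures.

Series of exponential components: λ_sys = Σ λ_i
λ_sys = 0.0000011 + 0.00011 + 0.0000082 + 0.0000083 = 1.2760e-04 /h
MTBF = 1 / λ_sys = 7840 h

7840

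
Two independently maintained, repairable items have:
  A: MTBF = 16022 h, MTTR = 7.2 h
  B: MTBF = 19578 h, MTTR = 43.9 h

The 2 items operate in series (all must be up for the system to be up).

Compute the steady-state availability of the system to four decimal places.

0.9973

A(A) = MTBF/(MTBF+MTTR) = 16022/(16022+7.2) = 0.999551
A(B) = MTBF/(MTBF+MTTR) = 19578/(19578+43.9) = 0.997763
Series availability: 0.999551 × 0.997763 = 0.9973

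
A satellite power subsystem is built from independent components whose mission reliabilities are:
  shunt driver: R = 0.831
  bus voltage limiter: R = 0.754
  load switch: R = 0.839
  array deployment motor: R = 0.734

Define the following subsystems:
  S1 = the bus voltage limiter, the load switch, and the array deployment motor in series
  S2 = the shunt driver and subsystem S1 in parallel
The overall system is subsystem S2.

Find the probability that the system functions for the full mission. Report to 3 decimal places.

0.909

Series (bus voltage limiter, load switch, and array deployment motor): 0.75400 × 0.83900 × 0.73400 = 0.46433
Parallel (shunt driver and [0.46433]): 1 − (1 − 0.83100)(1 − 0.46433) = 0.909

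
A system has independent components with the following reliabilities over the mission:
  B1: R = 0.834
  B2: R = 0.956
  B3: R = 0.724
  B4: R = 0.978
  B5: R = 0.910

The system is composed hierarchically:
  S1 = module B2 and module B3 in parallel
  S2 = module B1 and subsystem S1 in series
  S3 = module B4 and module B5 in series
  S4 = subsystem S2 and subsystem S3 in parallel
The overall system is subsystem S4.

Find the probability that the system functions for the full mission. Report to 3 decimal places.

Parallel (B2 and B3): 1 − (1 − 0.95600)(1 − 0.72400) = 0.98786
Series (B1 and [0.98786]): 0.83400 × 0.98786 = 0.82388
Series (B4 and B5): 0.97800 × 0.91000 = 0.88998
Parallel ([0.82388] and [0.88998]): 1 − (1 − 0.82388)(1 − 0.88998) = 0.981

0.981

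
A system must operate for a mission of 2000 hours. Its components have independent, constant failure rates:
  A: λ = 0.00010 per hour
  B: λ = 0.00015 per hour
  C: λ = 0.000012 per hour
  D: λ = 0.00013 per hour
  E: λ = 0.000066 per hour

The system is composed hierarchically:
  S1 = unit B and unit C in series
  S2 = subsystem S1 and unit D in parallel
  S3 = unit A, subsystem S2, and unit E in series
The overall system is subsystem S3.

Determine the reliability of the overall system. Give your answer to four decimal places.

0.6720

R(A) = exp(−0.00010 × 2000) = 0.818731
R(B) = exp(−0.00015 × 2000) = 0.740818
R(C) = exp(−0.000012 × 2000) = 0.976286
R(D) = exp(−0.00013 × 2000) = 0.771052
R(E) = exp(−0.000066 × 2000) = 0.876341
Series (B and C): 0.740818 × 0.976286 = 0.723250
Parallel ([0.723250] and D): 1 − (1 − 0.723250)(1 − 0.771052) = 0.936639
Series (A, [0.936639], and E): 0.818731 × 0.936639 × 0.876341 = 0.6720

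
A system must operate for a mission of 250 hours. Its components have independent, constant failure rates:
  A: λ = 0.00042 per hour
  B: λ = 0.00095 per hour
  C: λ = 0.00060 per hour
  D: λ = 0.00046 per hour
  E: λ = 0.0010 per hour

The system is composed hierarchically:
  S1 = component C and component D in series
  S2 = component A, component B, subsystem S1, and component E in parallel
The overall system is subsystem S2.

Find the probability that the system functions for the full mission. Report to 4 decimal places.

0.9989

R(A) = exp(−0.00042 × 250) = 0.900325
R(B) = exp(−0.00095 × 250) = 0.788597
R(C) = exp(−0.00060 × 250) = 0.860708
R(D) = exp(−0.00046 × 250) = 0.891366
R(E) = exp(−0.0010 × 250) = 0.778801
Series (C and D): 0.860708 × 0.891366 = 0.767206
Parallel (A, B, [0.767206], and E): 1 − (1 − 0.900325)(1 − 0.788597)(1 − 0.767206)(1 − 0.778801) = 0.9989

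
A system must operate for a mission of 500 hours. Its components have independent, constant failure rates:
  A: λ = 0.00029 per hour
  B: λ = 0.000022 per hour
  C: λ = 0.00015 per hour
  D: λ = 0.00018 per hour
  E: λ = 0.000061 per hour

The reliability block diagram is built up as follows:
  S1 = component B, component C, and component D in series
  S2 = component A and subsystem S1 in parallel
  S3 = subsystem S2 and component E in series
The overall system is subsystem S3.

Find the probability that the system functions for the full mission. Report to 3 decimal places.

0.949

R(A) = exp(−0.00029 × 500) = 0.86502
R(B) = exp(−0.000022 × 500) = 0.98906
R(C) = exp(−0.00015 × 500) = 0.92774
R(D) = exp(−0.00018 × 500) = 0.91393
R(E) = exp(−0.000061 × 500) = 0.96996
Series (B, C, and D): 0.98906 × 0.92774 × 0.91393 = 0.83861
Parallel (A and [0.83861]): 1 − (1 − 0.86502)(1 − 0.83861) = 0.97822
Series ([0.97822] and E): 0.97822 × 0.96996 = 0.949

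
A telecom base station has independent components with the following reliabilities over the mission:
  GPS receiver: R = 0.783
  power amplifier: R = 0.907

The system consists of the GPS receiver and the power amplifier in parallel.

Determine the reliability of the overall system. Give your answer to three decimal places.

0.980

Parallel (GPS receiver and power amplifier): 1 − (1 − 0.78300)(1 − 0.90700) = 0.980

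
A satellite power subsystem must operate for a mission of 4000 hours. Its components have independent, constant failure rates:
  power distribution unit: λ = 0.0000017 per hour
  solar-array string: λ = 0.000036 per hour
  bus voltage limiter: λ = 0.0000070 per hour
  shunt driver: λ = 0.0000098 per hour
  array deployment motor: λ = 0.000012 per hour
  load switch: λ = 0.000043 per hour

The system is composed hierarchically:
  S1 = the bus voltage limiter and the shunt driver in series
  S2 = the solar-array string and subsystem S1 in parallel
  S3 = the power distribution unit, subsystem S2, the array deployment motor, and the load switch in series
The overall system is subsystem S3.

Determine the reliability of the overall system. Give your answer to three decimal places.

0.790

R(power distribution unit) = exp(−0.0000017 × 4000) = 0.99322
R(solar-array string) = exp(−0.000036 × 4000) = 0.86589
R(bus voltage limiter) = exp(−0.0000070 × 4000) = 0.97239
R(shunt driver) = exp(−0.0000098 × 4000) = 0.96156
R(array deployment motor) = exp(−0.000012 × 4000) = 0.95313
R(load switch) = exp(−0.000043 × 4000) = 0.84198
Series (bus voltage limiter and shunt driver): 0.97239 × 0.96156 = 0.93501
Parallel (solar-array string and [0.93501]): 1 − (1 − 0.86589)(1 − 0.93501) = 0.99128
Series (power distribution unit, [0.99128], array deployment motor, and load switch): 0.99322 × 0.99128 × 0.95313 × 0.84198 = 0.790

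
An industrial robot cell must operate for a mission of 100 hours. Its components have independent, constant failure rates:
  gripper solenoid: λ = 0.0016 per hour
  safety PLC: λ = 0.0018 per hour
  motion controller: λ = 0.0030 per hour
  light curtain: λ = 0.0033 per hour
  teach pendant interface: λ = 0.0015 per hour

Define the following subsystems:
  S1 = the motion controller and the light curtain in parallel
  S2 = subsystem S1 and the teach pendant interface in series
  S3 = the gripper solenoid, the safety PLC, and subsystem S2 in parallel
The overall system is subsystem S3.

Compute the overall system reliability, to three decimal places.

0.995

R(gripper solenoid) = exp(−0.0016 × 100) = 0.85214
R(safety PLC) = exp(−0.0018 × 100) = 0.83527
R(motion controller) = exp(−0.0030 × 100) = 0.74082
R(light curtain) = exp(−0.0033 × 100) = 0.71892
R(teach pendant interface) = exp(−0.0015 × 100) = 0.86071
Parallel (motion controller and light curtain): 1 − (1 − 0.74082)(1 − 0.71892) = 0.92715
Series ([0.92715] and teach pendant interface): 0.92715 × 0.86071 = 0.79801
Parallel (gripper solenoid, safety PLC, and [0.79801]): 1 − (1 − 0.85214)(1 − 0.83527)(1 − 0.79801) = 0.995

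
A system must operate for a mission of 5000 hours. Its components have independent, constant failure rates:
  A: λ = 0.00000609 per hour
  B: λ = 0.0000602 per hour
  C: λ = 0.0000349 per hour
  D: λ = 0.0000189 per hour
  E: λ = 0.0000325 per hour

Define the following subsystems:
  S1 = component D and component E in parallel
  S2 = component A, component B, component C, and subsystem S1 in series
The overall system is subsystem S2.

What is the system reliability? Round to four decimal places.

R(A) = exp(−0.00000609 × 5000) = 0.970009
R(B) = exp(−0.0000602 × 5000) = 0.740078
R(C) = exp(−0.0000349 × 5000) = 0.839877
R(D) = exp(−0.0000189 × 5000) = 0.909828
R(E) = exp(−0.0000325 × 5000) = 0.850016
Parallel (D and E): 1 − (1 − 0.909828)(1 − 0.850016) = 0.986476
Series (A, B, C, and [0.986476]): 0.970009 × 0.740078 × 0.839877 × 0.986476 = 0.5948

0.5948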